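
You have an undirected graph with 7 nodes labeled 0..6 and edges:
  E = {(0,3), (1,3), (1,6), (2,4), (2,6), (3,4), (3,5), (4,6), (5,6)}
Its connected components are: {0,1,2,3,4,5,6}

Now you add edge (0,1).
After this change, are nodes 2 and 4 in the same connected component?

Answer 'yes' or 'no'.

Initial components: {0,1,2,3,4,5,6}
Adding edge (0,1): both already in same component {0,1,2,3,4,5,6}. No change.
New components: {0,1,2,3,4,5,6}
Are 2 and 4 in the same component? yes

Answer: yes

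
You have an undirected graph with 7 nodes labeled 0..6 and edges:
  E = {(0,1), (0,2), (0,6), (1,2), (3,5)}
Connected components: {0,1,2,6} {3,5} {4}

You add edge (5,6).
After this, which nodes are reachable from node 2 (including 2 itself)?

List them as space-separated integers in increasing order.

Before: nodes reachable from 2: {0,1,2,6}
Adding (5,6): merges 2's component with another. Reachability grows.
After: nodes reachable from 2: {0,1,2,3,5,6}

Answer: 0 1 2 3 5 6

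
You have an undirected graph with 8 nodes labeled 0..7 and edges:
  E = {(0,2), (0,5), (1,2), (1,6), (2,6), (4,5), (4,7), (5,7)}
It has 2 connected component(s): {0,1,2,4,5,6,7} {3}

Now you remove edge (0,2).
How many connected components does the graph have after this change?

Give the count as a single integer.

Initial component count: 2
Remove (0,2): it was a bridge. Count increases: 2 -> 3.
  After removal, components: {0,4,5,7} {1,2,6} {3}
New component count: 3

Answer: 3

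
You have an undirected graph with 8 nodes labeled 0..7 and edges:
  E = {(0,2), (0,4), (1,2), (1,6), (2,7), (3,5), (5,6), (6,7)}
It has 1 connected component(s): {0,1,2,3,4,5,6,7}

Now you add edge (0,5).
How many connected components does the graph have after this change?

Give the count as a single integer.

Initial component count: 1
Add (0,5): endpoints already in same component. Count unchanged: 1.
New component count: 1

Answer: 1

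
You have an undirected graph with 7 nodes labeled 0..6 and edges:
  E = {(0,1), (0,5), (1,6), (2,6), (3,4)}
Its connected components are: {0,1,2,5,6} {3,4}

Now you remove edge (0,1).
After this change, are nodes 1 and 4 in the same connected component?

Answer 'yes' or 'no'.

Answer: no

Derivation:
Initial components: {0,1,2,5,6} {3,4}
Removing edge (0,1): it was a bridge — component count 2 -> 3.
New components: {0,5} {1,2,6} {3,4}
Are 1 and 4 in the same component? no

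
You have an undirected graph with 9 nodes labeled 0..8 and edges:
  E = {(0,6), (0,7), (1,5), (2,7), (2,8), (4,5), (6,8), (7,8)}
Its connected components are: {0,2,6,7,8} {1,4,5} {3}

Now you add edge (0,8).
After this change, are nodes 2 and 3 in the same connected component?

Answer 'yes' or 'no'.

Initial components: {0,2,6,7,8} {1,4,5} {3}
Adding edge (0,8): both already in same component {0,2,6,7,8}. No change.
New components: {0,2,6,7,8} {1,4,5} {3}
Are 2 and 3 in the same component? no

Answer: no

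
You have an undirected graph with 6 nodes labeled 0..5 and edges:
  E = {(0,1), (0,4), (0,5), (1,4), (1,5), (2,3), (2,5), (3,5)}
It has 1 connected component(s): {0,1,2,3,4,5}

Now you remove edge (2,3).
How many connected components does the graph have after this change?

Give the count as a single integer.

Initial component count: 1
Remove (2,3): not a bridge. Count unchanged: 1.
  After removal, components: {0,1,2,3,4,5}
New component count: 1

Answer: 1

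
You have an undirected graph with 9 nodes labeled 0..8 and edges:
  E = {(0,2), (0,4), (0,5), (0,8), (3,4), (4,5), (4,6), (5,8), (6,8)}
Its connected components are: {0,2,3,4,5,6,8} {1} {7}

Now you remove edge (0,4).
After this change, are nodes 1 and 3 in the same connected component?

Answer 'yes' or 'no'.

Answer: no

Derivation:
Initial components: {0,2,3,4,5,6,8} {1} {7}
Removing edge (0,4): not a bridge — component count unchanged at 3.
New components: {0,2,3,4,5,6,8} {1} {7}
Are 1 and 3 in the same component? no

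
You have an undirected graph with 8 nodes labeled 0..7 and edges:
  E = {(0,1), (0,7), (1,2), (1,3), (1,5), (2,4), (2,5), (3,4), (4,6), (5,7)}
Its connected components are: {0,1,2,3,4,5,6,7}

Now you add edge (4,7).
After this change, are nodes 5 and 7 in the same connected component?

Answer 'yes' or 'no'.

Initial components: {0,1,2,3,4,5,6,7}
Adding edge (4,7): both already in same component {0,1,2,3,4,5,6,7}. No change.
New components: {0,1,2,3,4,5,6,7}
Are 5 and 7 in the same component? yes

Answer: yes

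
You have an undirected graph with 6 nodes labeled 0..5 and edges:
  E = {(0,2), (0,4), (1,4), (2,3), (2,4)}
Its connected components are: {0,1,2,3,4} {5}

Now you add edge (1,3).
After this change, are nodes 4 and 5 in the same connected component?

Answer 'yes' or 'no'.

Answer: no

Derivation:
Initial components: {0,1,2,3,4} {5}
Adding edge (1,3): both already in same component {0,1,2,3,4}. No change.
New components: {0,1,2,3,4} {5}
Are 4 and 5 in the same component? no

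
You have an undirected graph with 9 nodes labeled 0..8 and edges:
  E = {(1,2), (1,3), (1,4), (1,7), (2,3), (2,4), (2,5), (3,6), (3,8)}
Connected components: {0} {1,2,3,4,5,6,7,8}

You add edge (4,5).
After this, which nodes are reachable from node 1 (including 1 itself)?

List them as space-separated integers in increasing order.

Answer: 1 2 3 4 5 6 7 8

Derivation:
Before: nodes reachable from 1: {1,2,3,4,5,6,7,8}
Adding (4,5): both endpoints already in same component. Reachability from 1 unchanged.
After: nodes reachable from 1: {1,2,3,4,5,6,7,8}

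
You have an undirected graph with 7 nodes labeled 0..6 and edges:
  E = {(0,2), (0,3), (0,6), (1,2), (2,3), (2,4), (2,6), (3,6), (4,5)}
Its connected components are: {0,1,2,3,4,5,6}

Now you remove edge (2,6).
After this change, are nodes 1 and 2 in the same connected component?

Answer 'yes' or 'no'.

Answer: yes

Derivation:
Initial components: {0,1,2,3,4,5,6}
Removing edge (2,6): not a bridge — component count unchanged at 1.
New components: {0,1,2,3,4,5,6}
Are 1 and 2 in the same component? yes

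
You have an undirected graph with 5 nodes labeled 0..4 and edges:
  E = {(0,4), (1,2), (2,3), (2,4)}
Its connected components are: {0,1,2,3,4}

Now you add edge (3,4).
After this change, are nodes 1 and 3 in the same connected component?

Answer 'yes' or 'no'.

Initial components: {0,1,2,3,4}
Adding edge (3,4): both already in same component {0,1,2,3,4}. No change.
New components: {0,1,2,3,4}
Are 1 and 3 in the same component? yes

Answer: yes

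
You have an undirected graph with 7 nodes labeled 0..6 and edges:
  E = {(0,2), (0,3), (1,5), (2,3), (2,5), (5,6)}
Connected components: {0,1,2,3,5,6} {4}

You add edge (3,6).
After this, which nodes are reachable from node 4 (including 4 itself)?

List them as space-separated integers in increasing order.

Before: nodes reachable from 4: {4}
Adding (3,6): both endpoints already in same component. Reachability from 4 unchanged.
After: nodes reachable from 4: {4}

Answer: 4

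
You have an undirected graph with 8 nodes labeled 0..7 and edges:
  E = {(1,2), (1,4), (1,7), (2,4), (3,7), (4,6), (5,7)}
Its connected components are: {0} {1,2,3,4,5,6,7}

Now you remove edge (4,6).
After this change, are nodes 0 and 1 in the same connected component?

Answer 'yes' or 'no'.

Initial components: {0} {1,2,3,4,5,6,7}
Removing edge (4,6): it was a bridge — component count 2 -> 3.
New components: {0} {1,2,3,4,5,7} {6}
Are 0 and 1 in the same component? no

Answer: no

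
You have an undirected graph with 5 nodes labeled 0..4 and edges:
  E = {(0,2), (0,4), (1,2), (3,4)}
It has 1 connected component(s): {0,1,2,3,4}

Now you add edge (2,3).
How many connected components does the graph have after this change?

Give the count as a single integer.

Initial component count: 1
Add (2,3): endpoints already in same component. Count unchanged: 1.
New component count: 1

Answer: 1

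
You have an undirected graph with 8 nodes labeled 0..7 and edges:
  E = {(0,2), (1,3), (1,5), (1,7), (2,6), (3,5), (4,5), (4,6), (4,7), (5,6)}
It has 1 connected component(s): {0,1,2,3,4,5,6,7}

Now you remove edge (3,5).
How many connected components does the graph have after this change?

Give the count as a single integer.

Answer: 1

Derivation:
Initial component count: 1
Remove (3,5): not a bridge. Count unchanged: 1.
  After removal, components: {0,1,2,3,4,5,6,7}
New component count: 1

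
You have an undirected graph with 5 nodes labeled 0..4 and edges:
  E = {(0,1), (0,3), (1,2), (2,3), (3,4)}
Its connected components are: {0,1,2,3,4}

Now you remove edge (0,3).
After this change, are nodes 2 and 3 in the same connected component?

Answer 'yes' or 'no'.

Answer: yes

Derivation:
Initial components: {0,1,2,3,4}
Removing edge (0,3): not a bridge — component count unchanged at 1.
New components: {0,1,2,3,4}
Are 2 and 3 in the same component? yes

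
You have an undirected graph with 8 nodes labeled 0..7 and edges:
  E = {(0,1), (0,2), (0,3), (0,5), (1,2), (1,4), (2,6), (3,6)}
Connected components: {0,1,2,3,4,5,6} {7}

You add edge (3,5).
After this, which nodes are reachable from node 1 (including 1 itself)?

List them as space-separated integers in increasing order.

Answer: 0 1 2 3 4 5 6

Derivation:
Before: nodes reachable from 1: {0,1,2,3,4,5,6}
Adding (3,5): both endpoints already in same component. Reachability from 1 unchanged.
After: nodes reachable from 1: {0,1,2,3,4,5,6}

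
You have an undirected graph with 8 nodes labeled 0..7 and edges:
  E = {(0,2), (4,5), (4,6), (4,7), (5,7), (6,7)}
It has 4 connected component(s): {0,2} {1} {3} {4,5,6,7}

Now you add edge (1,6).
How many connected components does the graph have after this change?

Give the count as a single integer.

Answer: 3

Derivation:
Initial component count: 4
Add (1,6): merges two components. Count decreases: 4 -> 3.
New component count: 3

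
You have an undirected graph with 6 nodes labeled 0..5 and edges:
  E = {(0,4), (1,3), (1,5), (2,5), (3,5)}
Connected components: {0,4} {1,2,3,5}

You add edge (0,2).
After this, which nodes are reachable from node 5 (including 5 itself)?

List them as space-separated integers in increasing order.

Before: nodes reachable from 5: {1,2,3,5}
Adding (0,2): merges 5's component with another. Reachability grows.
After: nodes reachable from 5: {0,1,2,3,4,5}

Answer: 0 1 2 3 4 5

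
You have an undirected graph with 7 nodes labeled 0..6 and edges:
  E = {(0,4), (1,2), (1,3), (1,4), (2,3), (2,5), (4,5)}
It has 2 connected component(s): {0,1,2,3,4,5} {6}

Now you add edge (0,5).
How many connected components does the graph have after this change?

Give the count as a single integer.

Answer: 2

Derivation:
Initial component count: 2
Add (0,5): endpoints already in same component. Count unchanged: 2.
New component count: 2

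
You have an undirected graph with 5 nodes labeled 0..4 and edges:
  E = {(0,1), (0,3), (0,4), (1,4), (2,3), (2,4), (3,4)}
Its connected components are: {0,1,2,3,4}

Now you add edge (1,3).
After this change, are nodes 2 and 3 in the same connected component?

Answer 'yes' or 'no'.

Answer: yes

Derivation:
Initial components: {0,1,2,3,4}
Adding edge (1,3): both already in same component {0,1,2,3,4}. No change.
New components: {0,1,2,3,4}
Are 2 and 3 in the same component? yes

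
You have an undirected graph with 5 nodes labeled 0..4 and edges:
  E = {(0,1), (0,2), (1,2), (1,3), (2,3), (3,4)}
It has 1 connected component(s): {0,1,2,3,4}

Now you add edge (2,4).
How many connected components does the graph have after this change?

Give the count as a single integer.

Answer: 1

Derivation:
Initial component count: 1
Add (2,4): endpoints already in same component. Count unchanged: 1.
New component count: 1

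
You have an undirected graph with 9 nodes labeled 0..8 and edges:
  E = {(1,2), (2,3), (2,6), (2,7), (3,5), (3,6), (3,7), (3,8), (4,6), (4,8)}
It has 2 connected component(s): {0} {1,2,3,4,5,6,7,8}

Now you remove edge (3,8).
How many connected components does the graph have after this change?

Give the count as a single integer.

Answer: 2

Derivation:
Initial component count: 2
Remove (3,8): not a bridge. Count unchanged: 2.
  After removal, components: {0} {1,2,3,4,5,6,7,8}
New component count: 2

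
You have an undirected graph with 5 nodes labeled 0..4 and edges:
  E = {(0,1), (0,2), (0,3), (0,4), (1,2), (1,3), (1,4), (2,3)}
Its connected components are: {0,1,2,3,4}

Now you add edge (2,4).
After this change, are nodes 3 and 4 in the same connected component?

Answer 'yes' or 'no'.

Initial components: {0,1,2,3,4}
Adding edge (2,4): both already in same component {0,1,2,3,4}. No change.
New components: {0,1,2,3,4}
Are 3 and 4 in the same component? yes

Answer: yes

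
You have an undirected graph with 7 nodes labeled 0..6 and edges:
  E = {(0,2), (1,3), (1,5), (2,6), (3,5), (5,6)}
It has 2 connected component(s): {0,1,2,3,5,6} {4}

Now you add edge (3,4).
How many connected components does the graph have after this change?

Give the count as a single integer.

Initial component count: 2
Add (3,4): merges two components. Count decreases: 2 -> 1.
New component count: 1

Answer: 1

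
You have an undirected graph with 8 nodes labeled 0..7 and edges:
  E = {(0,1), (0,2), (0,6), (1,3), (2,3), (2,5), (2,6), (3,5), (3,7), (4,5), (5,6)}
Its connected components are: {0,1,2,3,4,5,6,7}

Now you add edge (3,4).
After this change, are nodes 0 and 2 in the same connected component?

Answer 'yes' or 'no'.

Initial components: {0,1,2,3,4,5,6,7}
Adding edge (3,4): both already in same component {0,1,2,3,4,5,6,7}. No change.
New components: {0,1,2,3,4,5,6,7}
Are 0 and 2 in the same component? yes

Answer: yes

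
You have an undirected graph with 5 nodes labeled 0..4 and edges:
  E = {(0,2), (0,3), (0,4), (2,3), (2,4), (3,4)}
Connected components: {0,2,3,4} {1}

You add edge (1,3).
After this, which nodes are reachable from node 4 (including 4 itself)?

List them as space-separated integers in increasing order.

Before: nodes reachable from 4: {0,2,3,4}
Adding (1,3): merges 4's component with another. Reachability grows.
After: nodes reachable from 4: {0,1,2,3,4}

Answer: 0 1 2 3 4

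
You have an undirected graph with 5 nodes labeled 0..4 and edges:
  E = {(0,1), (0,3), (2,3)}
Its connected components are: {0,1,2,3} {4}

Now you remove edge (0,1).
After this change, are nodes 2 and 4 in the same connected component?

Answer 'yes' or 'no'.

Initial components: {0,1,2,3} {4}
Removing edge (0,1): it was a bridge — component count 2 -> 3.
New components: {0,2,3} {1} {4}
Are 2 and 4 in the same component? no

Answer: no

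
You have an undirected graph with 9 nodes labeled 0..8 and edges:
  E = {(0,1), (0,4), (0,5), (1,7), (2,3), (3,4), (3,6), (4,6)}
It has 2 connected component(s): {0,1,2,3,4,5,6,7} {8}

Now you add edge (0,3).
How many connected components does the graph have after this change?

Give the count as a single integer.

Initial component count: 2
Add (0,3): endpoints already in same component. Count unchanged: 2.
New component count: 2

Answer: 2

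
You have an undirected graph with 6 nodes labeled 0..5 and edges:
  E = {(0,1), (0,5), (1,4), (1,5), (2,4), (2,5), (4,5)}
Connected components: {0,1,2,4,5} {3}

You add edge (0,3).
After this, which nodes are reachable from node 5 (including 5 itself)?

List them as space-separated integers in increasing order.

Before: nodes reachable from 5: {0,1,2,4,5}
Adding (0,3): merges 5's component with another. Reachability grows.
After: nodes reachable from 5: {0,1,2,3,4,5}

Answer: 0 1 2 3 4 5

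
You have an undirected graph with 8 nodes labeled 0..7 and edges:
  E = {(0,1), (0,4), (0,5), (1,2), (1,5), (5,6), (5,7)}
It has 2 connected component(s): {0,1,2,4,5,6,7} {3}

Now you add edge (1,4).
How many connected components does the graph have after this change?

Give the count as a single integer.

Initial component count: 2
Add (1,4): endpoints already in same component. Count unchanged: 2.
New component count: 2

Answer: 2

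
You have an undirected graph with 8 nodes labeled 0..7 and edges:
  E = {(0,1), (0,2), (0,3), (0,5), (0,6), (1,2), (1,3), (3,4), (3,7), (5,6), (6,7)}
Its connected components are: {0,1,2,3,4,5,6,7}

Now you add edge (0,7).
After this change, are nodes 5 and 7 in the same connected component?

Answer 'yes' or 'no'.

Initial components: {0,1,2,3,4,5,6,7}
Adding edge (0,7): both already in same component {0,1,2,3,4,5,6,7}. No change.
New components: {0,1,2,3,4,5,6,7}
Are 5 and 7 in the same component? yes

Answer: yes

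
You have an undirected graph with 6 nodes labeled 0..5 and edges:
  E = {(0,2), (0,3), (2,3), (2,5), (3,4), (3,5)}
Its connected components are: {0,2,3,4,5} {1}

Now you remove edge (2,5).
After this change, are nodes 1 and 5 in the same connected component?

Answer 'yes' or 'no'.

Initial components: {0,2,3,4,5} {1}
Removing edge (2,5): not a bridge — component count unchanged at 2.
New components: {0,2,3,4,5} {1}
Are 1 and 5 in the same component? no

Answer: no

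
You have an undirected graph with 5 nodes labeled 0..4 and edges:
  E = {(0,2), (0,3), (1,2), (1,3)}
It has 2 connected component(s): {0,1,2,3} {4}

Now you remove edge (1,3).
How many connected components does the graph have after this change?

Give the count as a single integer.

Initial component count: 2
Remove (1,3): not a bridge. Count unchanged: 2.
  After removal, components: {0,1,2,3} {4}
New component count: 2

Answer: 2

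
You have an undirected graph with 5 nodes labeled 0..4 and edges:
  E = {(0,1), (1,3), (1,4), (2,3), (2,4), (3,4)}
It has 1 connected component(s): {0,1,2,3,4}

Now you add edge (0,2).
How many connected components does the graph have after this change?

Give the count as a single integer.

Initial component count: 1
Add (0,2): endpoints already in same component. Count unchanged: 1.
New component count: 1

Answer: 1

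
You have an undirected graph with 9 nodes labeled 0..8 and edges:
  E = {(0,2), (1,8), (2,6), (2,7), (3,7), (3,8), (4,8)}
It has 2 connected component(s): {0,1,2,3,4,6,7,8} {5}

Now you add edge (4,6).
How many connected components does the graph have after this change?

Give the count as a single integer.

Initial component count: 2
Add (4,6): endpoints already in same component. Count unchanged: 2.
New component count: 2

Answer: 2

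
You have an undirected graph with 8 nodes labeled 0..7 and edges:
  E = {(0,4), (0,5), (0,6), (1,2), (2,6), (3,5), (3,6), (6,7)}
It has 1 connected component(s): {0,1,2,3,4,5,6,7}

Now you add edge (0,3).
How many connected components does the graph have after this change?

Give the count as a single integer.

Answer: 1

Derivation:
Initial component count: 1
Add (0,3): endpoints already in same component. Count unchanged: 1.
New component count: 1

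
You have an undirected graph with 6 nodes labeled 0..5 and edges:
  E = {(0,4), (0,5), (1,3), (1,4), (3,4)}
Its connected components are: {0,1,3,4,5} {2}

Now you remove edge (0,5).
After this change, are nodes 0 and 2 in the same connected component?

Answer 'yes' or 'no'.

Initial components: {0,1,3,4,5} {2}
Removing edge (0,5): it was a bridge — component count 2 -> 3.
New components: {0,1,3,4} {2} {5}
Are 0 and 2 in the same component? no

Answer: no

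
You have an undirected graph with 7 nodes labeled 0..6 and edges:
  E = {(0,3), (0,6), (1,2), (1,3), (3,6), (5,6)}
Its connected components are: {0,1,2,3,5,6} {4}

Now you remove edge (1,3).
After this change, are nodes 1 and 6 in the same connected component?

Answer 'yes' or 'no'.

Answer: no

Derivation:
Initial components: {0,1,2,3,5,6} {4}
Removing edge (1,3): it was a bridge — component count 2 -> 3.
New components: {0,3,5,6} {1,2} {4}
Are 1 and 6 in the same component? no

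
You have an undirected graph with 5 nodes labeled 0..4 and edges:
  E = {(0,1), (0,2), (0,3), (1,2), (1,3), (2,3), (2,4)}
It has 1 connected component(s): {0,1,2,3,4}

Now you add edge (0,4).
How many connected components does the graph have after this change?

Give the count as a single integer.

Initial component count: 1
Add (0,4): endpoints already in same component. Count unchanged: 1.
New component count: 1

Answer: 1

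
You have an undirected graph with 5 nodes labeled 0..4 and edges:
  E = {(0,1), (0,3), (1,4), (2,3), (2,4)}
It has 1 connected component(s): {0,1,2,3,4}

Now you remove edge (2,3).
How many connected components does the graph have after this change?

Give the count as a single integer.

Initial component count: 1
Remove (2,3): not a bridge. Count unchanged: 1.
  After removal, components: {0,1,2,3,4}
New component count: 1

Answer: 1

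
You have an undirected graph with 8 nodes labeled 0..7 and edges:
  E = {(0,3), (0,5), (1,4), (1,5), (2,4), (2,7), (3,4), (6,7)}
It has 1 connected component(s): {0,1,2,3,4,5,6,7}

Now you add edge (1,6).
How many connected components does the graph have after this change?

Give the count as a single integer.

Initial component count: 1
Add (1,6): endpoints already in same component. Count unchanged: 1.
New component count: 1

Answer: 1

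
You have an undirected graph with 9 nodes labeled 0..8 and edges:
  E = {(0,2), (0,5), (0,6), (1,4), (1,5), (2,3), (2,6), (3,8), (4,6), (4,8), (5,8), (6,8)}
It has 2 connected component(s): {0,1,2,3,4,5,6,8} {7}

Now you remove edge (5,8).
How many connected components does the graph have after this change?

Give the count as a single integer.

Initial component count: 2
Remove (5,8): not a bridge. Count unchanged: 2.
  After removal, components: {0,1,2,3,4,5,6,8} {7}
New component count: 2

Answer: 2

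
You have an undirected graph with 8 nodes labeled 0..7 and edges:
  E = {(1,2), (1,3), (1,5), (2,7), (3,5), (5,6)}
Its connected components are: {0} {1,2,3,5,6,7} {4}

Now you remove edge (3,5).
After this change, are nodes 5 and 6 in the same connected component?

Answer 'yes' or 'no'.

Initial components: {0} {1,2,3,5,6,7} {4}
Removing edge (3,5): not a bridge — component count unchanged at 3.
New components: {0} {1,2,3,5,6,7} {4}
Are 5 and 6 in the same component? yes

Answer: yes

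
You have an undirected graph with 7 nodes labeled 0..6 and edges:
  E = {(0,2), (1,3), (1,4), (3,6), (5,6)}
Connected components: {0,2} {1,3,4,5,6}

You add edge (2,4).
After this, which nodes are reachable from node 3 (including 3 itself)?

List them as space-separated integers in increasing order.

Answer: 0 1 2 3 4 5 6

Derivation:
Before: nodes reachable from 3: {1,3,4,5,6}
Adding (2,4): merges 3's component with another. Reachability grows.
After: nodes reachable from 3: {0,1,2,3,4,5,6}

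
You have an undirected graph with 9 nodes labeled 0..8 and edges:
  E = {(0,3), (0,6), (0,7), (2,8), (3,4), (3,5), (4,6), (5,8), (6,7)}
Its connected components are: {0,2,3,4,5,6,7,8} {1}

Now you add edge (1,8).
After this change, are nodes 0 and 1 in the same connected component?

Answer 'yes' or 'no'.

Answer: yes

Derivation:
Initial components: {0,2,3,4,5,6,7,8} {1}
Adding edge (1,8): merges {1} and {0,2,3,4,5,6,7,8}.
New components: {0,1,2,3,4,5,6,7,8}
Are 0 and 1 in the same component? yes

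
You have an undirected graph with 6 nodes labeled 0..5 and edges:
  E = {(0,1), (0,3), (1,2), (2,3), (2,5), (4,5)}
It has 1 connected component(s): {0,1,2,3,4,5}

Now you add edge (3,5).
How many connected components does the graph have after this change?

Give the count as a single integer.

Initial component count: 1
Add (3,5): endpoints already in same component. Count unchanged: 1.
New component count: 1

Answer: 1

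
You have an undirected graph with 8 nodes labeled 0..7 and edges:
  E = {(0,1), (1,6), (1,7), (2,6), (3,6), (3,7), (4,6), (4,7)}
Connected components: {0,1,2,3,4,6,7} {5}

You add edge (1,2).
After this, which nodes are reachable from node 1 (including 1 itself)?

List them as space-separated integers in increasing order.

Before: nodes reachable from 1: {0,1,2,3,4,6,7}
Adding (1,2): both endpoints already in same component. Reachability from 1 unchanged.
After: nodes reachable from 1: {0,1,2,3,4,6,7}

Answer: 0 1 2 3 4 6 7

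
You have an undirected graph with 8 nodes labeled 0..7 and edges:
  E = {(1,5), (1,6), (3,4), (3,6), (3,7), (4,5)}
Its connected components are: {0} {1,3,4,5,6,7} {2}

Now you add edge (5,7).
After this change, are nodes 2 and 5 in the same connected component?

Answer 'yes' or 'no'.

Initial components: {0} {1,3,4,5,6,7} {2}
Adding edge (5,7): both already in same component {1,3,4,5,6,7}. No change.
New components: {0} {1,3,4,5,6,7} {2}
Are 2 and 5 in the same component? no

Answer: no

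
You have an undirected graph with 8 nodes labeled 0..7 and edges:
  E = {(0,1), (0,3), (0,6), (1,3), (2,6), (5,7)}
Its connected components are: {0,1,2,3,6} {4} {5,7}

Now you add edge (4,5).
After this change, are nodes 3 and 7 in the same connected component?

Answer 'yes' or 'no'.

Answer: no

Derivation:
Initial components: {0,1,2,3,6} {4} {5,7}
Adding edge (4,5): merges {4} and {5,7}.
New components: {0,1,2,3,6} {4,5,7}
Are 3 and 7 in the same component? no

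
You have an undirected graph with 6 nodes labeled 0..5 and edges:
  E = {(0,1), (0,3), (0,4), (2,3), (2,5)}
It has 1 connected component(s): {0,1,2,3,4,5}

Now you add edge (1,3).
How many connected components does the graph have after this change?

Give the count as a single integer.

Initial component count: 1
Add (1,3): endpoints already in same component. Count unchanged: 1.
New component count: 1

Answer: 1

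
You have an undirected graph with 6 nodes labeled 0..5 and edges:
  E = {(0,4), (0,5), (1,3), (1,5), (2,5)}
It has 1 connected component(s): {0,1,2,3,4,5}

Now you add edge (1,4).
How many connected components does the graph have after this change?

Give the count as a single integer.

Initial component count: 1
Add (1,4): endpoints already in same component. Count unchanged: 1.
New component count: 1

Answer: 1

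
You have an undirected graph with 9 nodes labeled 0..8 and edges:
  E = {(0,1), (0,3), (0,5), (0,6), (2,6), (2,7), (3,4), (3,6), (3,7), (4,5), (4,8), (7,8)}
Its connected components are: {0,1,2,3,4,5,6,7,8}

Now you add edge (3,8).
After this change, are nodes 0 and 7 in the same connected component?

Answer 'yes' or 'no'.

Answer: yes

Derivation:
Initial components: {0,1,2,3,4,5,6,7,8}
Adding edge (3,8): both already in same component {0,1,2,3,4,5,6,7,8}. No change.
New components: {0,1,2,3,4,5,6,7,8}
Are 0 and 7 in the same component? yes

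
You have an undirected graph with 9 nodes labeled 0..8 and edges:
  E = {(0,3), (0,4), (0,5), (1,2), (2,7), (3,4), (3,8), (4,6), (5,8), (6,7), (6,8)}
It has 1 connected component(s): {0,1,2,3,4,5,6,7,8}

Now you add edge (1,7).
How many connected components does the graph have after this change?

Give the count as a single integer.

Answer: 1

Derivation:
Initial component count: 1
Add (1,7): endpoints already in same component. Count unchanged: 1.
New component count: 1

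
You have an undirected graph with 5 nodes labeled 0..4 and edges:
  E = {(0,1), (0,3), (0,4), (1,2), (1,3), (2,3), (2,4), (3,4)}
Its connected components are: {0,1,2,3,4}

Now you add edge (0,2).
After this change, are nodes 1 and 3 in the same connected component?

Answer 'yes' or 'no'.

Initial components: {0,1,2,3,4}
Adding edge (0,2): both already in same component {0,1,2,3,4}. No change.
New components: {0,1,2,3,4}
Are 1 and 3 in the same component? yes

Answer: yes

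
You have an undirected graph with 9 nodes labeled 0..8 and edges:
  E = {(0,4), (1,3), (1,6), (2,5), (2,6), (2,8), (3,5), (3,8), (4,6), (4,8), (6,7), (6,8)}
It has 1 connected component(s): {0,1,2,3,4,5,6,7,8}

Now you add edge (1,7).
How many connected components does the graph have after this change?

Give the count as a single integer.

Answer: 1

Derivation:
Initial component count: 1
Add (1,7): endpoints already in same component. Count unchanged: 1.
New component count: 1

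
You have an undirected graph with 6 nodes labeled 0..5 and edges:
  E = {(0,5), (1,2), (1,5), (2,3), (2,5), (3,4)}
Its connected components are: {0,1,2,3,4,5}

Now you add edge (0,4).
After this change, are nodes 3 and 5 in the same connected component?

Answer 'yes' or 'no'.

Answer: yes

Derivation:
Initial components: {0,1,2,3,4,5}
Adding edge (0,4): both already in same component {0,1,2,3,4,5}. No change.
New components: {0,1,2,3,4,5}
Are 3 and 5 in the same component? yes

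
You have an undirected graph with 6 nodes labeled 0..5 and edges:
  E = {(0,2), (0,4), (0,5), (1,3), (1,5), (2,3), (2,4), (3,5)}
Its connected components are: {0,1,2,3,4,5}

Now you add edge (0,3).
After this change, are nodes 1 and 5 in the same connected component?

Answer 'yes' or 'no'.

Initial components: {0,1,2,3,4,5}
Adding edge (0,3): both already in same component {0,1,2,3,4,5}. No change.
New components: {0,1,2,3,4,5}
Are 1 and 5 in the same component? yes

Answer: yes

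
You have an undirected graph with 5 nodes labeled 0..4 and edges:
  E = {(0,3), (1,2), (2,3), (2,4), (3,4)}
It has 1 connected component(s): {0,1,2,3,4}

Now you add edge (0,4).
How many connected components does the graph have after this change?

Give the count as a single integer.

Answer: 1

Derivation:
Initial component count: 1
Add (0,4): endpoints already in same component. Count unchanged: 1.
New component count: 1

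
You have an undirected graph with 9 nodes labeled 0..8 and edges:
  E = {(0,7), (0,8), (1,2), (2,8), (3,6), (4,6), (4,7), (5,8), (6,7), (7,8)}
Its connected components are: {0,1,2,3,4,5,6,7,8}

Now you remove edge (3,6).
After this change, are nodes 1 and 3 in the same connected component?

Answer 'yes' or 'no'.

Answer: no

Derivation:
Initial components: {0,1,2,3,4,5,6,7,8}
Removing edge (3,6): it was a bridge — component count 1 -> 2.
New components: {0,1,2,4,5,6,7,8} {3}
Are 1 and 3 in the same component? no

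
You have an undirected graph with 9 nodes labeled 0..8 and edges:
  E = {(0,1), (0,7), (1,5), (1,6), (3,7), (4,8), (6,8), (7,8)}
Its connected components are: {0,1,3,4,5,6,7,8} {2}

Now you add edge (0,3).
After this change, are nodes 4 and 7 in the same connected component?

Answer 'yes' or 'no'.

Answer: yes

Derivation:
Initial components: {0,1,3,4,5,6,7,8} {2}
Adding edge (0,3): both already in same component {0,1,3,4,5,6,7,8}. No change.
New components: {0,1,3,4,5,6,7,8} {2}
Are 4 and 7 in the same component? yes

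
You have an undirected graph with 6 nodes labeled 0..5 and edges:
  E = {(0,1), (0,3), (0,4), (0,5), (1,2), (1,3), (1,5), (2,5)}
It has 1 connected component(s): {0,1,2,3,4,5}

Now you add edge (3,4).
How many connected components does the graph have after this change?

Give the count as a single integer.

Answer: 1

Derivation:
Initial component count: 1
Add (3,4): endpoints already in same component. Count unchanged: 1.
New component count: 1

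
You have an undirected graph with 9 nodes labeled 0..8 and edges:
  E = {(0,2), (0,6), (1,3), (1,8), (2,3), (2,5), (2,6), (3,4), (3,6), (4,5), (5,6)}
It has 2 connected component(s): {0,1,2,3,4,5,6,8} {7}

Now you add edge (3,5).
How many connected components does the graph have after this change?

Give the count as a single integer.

Initial component count: 2
Add (3,5): endpoints already in same component. Count unchanged: 2.
New component count: 2

Answer: 2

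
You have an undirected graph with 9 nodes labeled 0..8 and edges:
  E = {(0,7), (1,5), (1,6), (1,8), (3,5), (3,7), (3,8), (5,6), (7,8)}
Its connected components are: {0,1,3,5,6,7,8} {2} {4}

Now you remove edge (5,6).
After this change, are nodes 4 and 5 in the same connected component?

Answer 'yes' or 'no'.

Answer: no

Derivation:
Initial components: {0,1,3,5,6,7,8} {2} {4}
Removing edge (5,6): not a bridge — component count unchanged at 3.
New components: {0,1,3,5,6,7,8} {2} {4}
Are 4 and 5 in the same component? no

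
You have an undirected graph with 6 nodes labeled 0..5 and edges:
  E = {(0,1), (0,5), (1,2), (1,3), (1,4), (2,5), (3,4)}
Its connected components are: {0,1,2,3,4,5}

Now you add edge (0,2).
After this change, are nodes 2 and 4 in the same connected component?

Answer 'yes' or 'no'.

Initial components: {0,1,2,3,4,5}
Adding edge (0,2): both already in same component {0,1,2,3,4,5}. No change.
New components: {0,1,2,3,4,5}
Are 2 and 4 in the same component? yes

Answer: yes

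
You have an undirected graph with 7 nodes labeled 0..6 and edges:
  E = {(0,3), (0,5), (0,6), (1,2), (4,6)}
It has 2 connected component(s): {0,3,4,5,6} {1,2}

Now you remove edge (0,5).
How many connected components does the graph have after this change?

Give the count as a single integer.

Answer: 3

Derivation:
Initial component count: 2
Remove (0,5): it was a bridge. Count increases: 2 -> 3.
  After removal, components: {0,3,4,6} {1,2} {5}
New component count: 3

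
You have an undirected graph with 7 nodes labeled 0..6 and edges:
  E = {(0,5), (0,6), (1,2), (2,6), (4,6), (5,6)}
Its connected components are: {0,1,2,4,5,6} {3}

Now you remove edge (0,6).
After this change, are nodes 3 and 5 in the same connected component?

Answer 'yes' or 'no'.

Answer: no

Derivation:
Initial components: {0,1,2,4,5,6} {3}
Removing edge (0,6): not a bridge — component count unchanged at 2.
New components: {0,1,2,4,5,6} {3}
Are 3 and 5 in the same component? no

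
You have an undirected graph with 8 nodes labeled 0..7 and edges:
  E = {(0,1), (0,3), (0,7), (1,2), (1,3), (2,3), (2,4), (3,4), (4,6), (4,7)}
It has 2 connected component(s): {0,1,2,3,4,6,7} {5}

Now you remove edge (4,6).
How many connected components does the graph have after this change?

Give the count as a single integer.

Answer: 3

Derivation:
Initial component count: 2
Remove (4,6): it was a bridge. Count increases: 2 -> 3.
  After removal, components: {0,1,2,3,4,7} {5} {6}
New component count: 3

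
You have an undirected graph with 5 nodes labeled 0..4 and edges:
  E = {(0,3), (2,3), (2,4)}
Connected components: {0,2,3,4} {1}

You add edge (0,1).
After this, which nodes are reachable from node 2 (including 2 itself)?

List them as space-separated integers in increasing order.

Before: nodes reachable from 2: {0,2,3,4}
Adding (0,1): merges 2's component with another. Reachability grows.
After: nodes reachable from 2: {0,1,2,3,4}

Answer: 0 1 2 3 4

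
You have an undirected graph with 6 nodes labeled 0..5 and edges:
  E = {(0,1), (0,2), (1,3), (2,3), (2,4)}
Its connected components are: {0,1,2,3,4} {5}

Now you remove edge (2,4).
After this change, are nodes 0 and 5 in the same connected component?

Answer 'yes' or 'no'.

Answer: no

Derivation:
Initial components: {0,1,2,3,4} {5}
Removing edge (2,4): it was a bridge — component count 2 -> 3.
New components: {0,1,2,3} {4} {5}
Are 0 and 5 in the same component? no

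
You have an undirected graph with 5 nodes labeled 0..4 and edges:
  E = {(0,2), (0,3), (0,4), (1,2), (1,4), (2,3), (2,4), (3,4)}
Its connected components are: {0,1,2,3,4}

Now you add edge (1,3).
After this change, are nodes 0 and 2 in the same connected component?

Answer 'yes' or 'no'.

Answer: yes

Derivation:
Initial components: {0,1,2,3,4}
Adding edge (1,3): both already in same component {0,1,2,3,4}. No change.
New components: {0,1,2,3,4}
Are 0 and 2 in the same component? yes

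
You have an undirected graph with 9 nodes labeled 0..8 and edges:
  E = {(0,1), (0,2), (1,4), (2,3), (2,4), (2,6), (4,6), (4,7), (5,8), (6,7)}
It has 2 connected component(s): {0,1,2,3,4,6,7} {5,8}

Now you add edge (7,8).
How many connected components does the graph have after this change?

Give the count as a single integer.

Initial component count: 2
Add (7,8): merges two components. Count decreases: 2 -> 1.
New component count: 1

Answer: 1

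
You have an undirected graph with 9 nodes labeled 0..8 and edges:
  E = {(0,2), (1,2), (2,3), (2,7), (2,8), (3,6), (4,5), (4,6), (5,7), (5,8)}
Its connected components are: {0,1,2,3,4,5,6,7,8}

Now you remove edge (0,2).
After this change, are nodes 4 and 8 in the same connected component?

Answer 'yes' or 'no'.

Answer: yes

Derivation:
Initial components: {0,1,2,3,4,5,6,7,8}
Removing edge (0,2): it was a bridge — component count 1 -> 2.
New components: {0} {1,2,3,4,5,6,7,8}
Are 4 and 8 in the same component? yes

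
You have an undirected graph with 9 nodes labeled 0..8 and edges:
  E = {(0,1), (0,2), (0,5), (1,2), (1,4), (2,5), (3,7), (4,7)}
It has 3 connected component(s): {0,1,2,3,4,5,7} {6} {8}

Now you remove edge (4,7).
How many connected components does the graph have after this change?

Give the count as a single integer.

Answer: 4

Derivation:
Initial component count: 3
Remove (4,7): it was a bridge. Count increases: 3 -> 4.
  After removal, components: {0,1,2,4,5} {3,7} {6} {8}
New component count: 4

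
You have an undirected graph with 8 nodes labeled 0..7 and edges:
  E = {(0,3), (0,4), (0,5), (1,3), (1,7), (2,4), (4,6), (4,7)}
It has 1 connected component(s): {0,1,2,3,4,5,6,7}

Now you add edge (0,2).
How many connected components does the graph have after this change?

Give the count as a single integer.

Initial component count: 1
Add (0,2): endpoints already in same component. Count unchanged: 1.
New component count: 1

Answer: 1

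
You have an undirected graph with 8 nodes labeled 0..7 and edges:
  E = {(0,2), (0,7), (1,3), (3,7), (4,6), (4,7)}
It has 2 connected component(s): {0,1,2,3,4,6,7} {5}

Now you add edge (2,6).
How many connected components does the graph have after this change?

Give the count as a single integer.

Answer: 2

Derivation:
Initial component count: 2
Add (2,6): endpoints already in same component. Count unchanged: 2.
New component count: 2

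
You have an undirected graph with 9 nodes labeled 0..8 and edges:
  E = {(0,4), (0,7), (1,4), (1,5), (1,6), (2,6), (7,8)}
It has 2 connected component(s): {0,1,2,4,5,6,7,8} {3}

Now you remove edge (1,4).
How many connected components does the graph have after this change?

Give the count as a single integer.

Answer: 3

Derivation:
Initial component count: 2
Remove (1,4): it was a bridge. Count increases: 2 -> 3.
  After removal, components: {0,4,7,8} {1,2,5,6} {3}
New component count: 3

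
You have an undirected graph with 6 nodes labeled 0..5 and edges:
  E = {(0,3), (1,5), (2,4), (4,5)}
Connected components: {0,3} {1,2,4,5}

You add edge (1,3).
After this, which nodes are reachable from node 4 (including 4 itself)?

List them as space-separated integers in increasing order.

Answer: 0 1 2 3 4 5

Derivation:
Before: nodes reachable from 4: {1,2,4,5}
Adding (1,3): merges 4's component with another. Reachability grows.
After: nodes reachable from 4: {0,1,2,3,4,5}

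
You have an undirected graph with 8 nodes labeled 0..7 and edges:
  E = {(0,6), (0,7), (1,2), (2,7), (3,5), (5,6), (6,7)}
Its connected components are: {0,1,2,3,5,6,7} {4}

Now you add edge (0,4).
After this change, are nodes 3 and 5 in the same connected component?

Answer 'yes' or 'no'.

Initial components: {0,1,2,3,5,6,7} {4}
Adding edge (0,4): merges {0,1,2,3,5,6,7} and {4}.
New components: {0,1,2,3,4,5,6,7}
Are 3 and 5 in the same component? yes

Answer: yes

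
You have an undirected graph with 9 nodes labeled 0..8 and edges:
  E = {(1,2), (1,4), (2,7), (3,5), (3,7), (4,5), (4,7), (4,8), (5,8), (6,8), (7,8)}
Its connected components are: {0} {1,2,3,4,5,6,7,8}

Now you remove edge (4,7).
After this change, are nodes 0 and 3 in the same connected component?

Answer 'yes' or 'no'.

Answer: no

Derivation:
Initial components: {0} {1,2,3,4,5,6,7,8}
Removing edge (4,7): not a bridge — component count unchanged at 2.
New components: {0} {1,2,3,4,5,6,7,8}
Are 0 and 3 in the same component? no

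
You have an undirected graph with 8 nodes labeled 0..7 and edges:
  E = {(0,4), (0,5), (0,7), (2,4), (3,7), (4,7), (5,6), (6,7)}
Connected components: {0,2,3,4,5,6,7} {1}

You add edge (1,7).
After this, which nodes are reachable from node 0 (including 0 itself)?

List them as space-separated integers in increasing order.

Answer: 0 1 2 3 4 5 6 7

Derivation:
Before: nodes reachable from 0: {0,2,3,4,5,6,7}
Adding (1,7): merges 0's component with another. Reachability grows.
After: nodes reachable from 0: {0,1,2,3,4,5,6,7}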